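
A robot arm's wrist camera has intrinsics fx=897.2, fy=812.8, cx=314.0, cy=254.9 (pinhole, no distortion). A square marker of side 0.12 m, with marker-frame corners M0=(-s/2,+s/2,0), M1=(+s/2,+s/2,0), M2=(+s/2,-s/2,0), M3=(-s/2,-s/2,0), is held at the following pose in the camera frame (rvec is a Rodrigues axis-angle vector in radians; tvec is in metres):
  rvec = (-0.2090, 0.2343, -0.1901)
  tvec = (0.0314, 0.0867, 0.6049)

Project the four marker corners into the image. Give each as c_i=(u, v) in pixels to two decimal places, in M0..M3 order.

c0=(289.93, 466.13) c1=(466.54, 439.90) c2=(430.98, 276.98) c3=(263.39, 308.57)

Intrinsics K: fx=897.2, fy=812.8, cx=314.0, cy=254.9
Marker side s = 0.12 m; corners in marker frame (Z=0):
  M0 = (-0.0600, +0.0600, 0)
  M1 = (+0.0600, +0.0600, 0)
  M2 = (+0.0600, -0.0600, 0)
  M3 = (-0.0600, -0.0600, 0)
rvec = (-0.2090, 0.2343, -0.1901), |rvec| = θ = 0.36704 rad = 21.030°
Rodrigues: sinθ=0.35885, 1−cosθ=0.06660; R = I + sinθ·[k]× + (1−cosθ)·[k]×²:
    [+0.95499 +0.16165 +0.24872]
    [-0.21007 +0.96054 +0.18232]
    [-0.20943 -0.22636 +0.95126]
t = (0.0314, 0.0867, 0.6049) m
M0: Pc = R·M0+t = (-0.01620, +0.15694, +0.60388); u = 897.2·(-0.01620)/0.60388 + 314.0 = 289.9307, v = 812.8·(+0.15694)/0.60388 + 254.9 = 466.1291
M1: Pc = R·M1+t = (+0.09840, +0.13173, +0.57875); u = 897.2·(+0.09840)/0.57875 + 314.0 = 466.5403, v = 812.8·(+0.13173)/0.57875 + 254.9 = 439.8987
M2: Pc = R·M2+t = (+0.07900, +0.01646, +0.60592); u = 897.2·(+0.07900)/0.60592 + 314.0 = 430.9787, v = 812.8·(+0.01646)/0.60592 + 254.9 = 276.9849
M3: Pc = R·M3+t = (-0.03560, +0.04167, +0.63105); u = 897.2·(-0.03560)/0.63105 + 314.0 = 263.3874, v = 812.8·(+0.04167)/0.63105 + 254.9 = 308.5744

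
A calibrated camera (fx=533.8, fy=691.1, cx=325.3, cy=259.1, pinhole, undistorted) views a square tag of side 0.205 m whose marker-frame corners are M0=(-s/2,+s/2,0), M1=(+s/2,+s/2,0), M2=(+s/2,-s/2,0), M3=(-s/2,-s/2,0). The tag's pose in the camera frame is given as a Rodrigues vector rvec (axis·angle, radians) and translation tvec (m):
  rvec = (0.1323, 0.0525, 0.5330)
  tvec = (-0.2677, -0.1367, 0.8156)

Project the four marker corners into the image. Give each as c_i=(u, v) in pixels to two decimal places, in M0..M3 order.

Intrinsics K: fx=533.8, fy=691.1, cx=325.3, cy=259.1
Marker side s = 0.205 m; corners in marker frame (Z=0):
  M0 = (-0.1025, +0.1025, 0)
  M1 = (+0.1025, +0.1025, 0)
  M2 = (+0.1025, -0.1025, 0)
  M3 = (-0.1025, -0.1025, 0)
rvec = (0.1323, 0.0525, 0.5330), |rvec| = θ = 0.55168 rad = 31.609°
Rodrigues: sinθ=0.52412, 1−cosθ=0.14835; R = I + sinθ·[k]× + (1−cosθ)·[k]×²:
    [+0.86018 -0.50299 +0.08425]
    [+0.50976 +0.85299 -0.11205]
    [-0.01550 +0.13933 +0.99012]
t = (-0.2677, -0.1367, 0.8156) m
M0: Pc = R·M0+t = (-0.40742, -0.10152, +0.83147); u = 533.8·(-0.40742)/0.83147 + 325.3 = 63.7356, v = 691.1·(-0.10152)/0.83147 + 259.1 = 174.7199
M1: Pc = R·M1+t = (-0.23109, +0.00298, +0.82829); u = 533.8·(-0.23109)/0.82829 + 325.3 = 176.3735, v = 691.1·(+0.00298)/0.82829 + 259.1 = 261.5878
M2: Pc = R·M2+t = (-0.12798, -0.17188, +0.79973); u = 533.8·(-0.12798)/0.79973 + 325.3 = 239.8794, v = 691.1·(-0.17188)/0.79973 + 259.1 = 110.5658
M3: Pc = R·M3+t = (-0.30431, -0.27638, +0.80291); u = 533.8·(-0.30431)/0.80291 + 325.3 = 122.9831, v = 691.1·(-0.27638)/0.80291 + 259.1 = 21.2055

c0=(63.74, 174.72) c1=(176.37, 261.59) c2=(239.88, 110.57) c3=(122.98, 21.21)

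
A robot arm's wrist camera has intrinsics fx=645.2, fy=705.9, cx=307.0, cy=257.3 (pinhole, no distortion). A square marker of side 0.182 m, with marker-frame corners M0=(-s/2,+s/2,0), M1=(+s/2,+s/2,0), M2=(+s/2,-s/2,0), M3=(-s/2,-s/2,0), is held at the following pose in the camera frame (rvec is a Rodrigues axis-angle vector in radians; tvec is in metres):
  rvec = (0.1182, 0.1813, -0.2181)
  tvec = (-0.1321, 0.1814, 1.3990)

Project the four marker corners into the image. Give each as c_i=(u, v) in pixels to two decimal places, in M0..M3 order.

c0=(216.93, 400.04) c1=(295.76, 384.76) c2=(276.34, 295.66) c3=(197.00, 313.34)

Intrinsics K: fx=645.2, fy=705.9, cx=307.0, cy=257.3
Marker side s = 0.182 m; corners in marker frame (Z=0):
  M0 = (-0.0910, +0.0910, 0)
  M1 = (+0.0910, +0.0910, 0)
  M2 = (+0.0910, -0.0910, 0)
  M3 = (-0.0910, -0.0910, 0)
rvec = (0.1182, 0.1813, -0.2181), |rvec| = θ = 0.30726 rad = 17.605°
Rodrigues: sinθ=0.30245, 1−cosθ=0.04683; R = I + sinθ·[k]× + (1−cosθ)·[k]×²:
    [+0.96010 +0.22532 +0.16567]
    [-0.20405 +0.96947 -0.13596]
    [-0.19125 +0.09673 +0.97676]
t = (-0.1321, 0.1814, 1.3990) m
M0: Pc = R·M0+t = (-0.19897, +0.28819, +1.42521); u = 645.2·(-0.19897)/1.42521 + 307.0 = 216.9272, v = 705.9·(+0.28819)/1.42521 + 257.3 = 400.0400
M1: Pc = R·M1+t = (-0.02423, +0.25105, +1.39040); u = 645.2·(-0.02423)/1.39040 + 307.0 = 295.7575, v = 705.9·(+0.25105)/1.39040 + 257.3 = 384.7586
M2: Pc = R·M2+t = (-0.06523, +0.07461, +1.37279); u = 645.2·(-0.06523)/1.37279 + 307.0 = 276.3402, v = 705.9·(+0.07461)/1.37279 + 257.3 = 295.6646
M3: Pc = R·M3+t = (-0.23997, +0.11175, +1.40760); u = 645.2·(-0.23997)/1.40760 + 307.0 = 197.0042, v = 705.9·(+0.11175)/1.40760 + 257.3 = 313.3401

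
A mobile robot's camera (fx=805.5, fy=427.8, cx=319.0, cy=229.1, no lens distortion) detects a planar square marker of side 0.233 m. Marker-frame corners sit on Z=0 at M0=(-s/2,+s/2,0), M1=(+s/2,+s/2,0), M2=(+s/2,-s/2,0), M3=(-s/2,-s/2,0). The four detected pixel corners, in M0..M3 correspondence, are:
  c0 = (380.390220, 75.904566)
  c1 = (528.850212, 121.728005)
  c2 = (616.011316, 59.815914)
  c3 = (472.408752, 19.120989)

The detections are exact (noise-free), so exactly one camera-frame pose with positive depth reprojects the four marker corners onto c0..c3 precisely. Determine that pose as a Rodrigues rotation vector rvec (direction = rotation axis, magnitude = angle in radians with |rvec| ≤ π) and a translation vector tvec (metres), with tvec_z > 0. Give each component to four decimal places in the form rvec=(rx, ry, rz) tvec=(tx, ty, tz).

rvec=(-0.3425, 0.1098, 0.6218) tvec=(0.2458, -0.4143, 1.0987)

Intrinsics K: fx=805.5, fy=427.8, cx=319.0, cy=229.1
Marker side s = 0.233 m; corners in marker frame (Z=0):
  M0 = (-0.1165, +0.1165, 0)
  M1 = (+0.1165, +0.1165, 0)
  M2 = (+0.1165, -0.1165, 0)
  M3 = (-0.1165, -0.1165, 0)
Detected image corners:
  c0 = (380.390220, 75.904566) px
  c1 = (528.850212, 121.728005) px
  c2 = (616.011316, 59.815914) px
  c3 = (472.408752, 19.120989) px
Planar DLT: solve 8×8 A·h = b for H (H[2,2]=1):
  H  [+534.35517 -512.51522 +499.18209]
  H  [+172.58580 +236.78384 +67.79323]
  H  [-0.18437 -0.25587 +1.00000]
B = K⁻¹H; ‖b₁‖=0.910189, ‖b₂‖=0.910189; λ = 2/(‖b₁‖+‖b₂‖) = 1.098673, sign → tz>0 ⇒ λ=+1.098673
r₁ = λ·B[:,0] = (+0.80906,+0.55171,-0.20256); r₂ = λ·B[:,1] = (-0.58772,+0.75865,-0.28112)
r₃ = r₁×r₂ = (-0.00142,+0.34649,+0.93805); SVD([r₁ r₂ r₃]) → R = UVᵀ:
  R  [+0.80906 -0.58772 -0.00142]
  R  [+0.55171 +0.75865 +0.34649]
  R  [-0.20256 -0.28112 +0.93805]
t = (+0.24576, -0.41427, +1.09867) m
tr R = 2.505767; θ = arccos((tr R − 1)/2) = 0.718364 rad = 41.159°
axis k = ((R−Rᵀ)₃₂, (R−Rᵀ)₁₃, (R−Rᵀ)₂₁) / (2 sinθ) = (-0.476797, +0.152809, +0.865629)
rvec = θ·k = (-0.342514, +0.109772, +0.621837)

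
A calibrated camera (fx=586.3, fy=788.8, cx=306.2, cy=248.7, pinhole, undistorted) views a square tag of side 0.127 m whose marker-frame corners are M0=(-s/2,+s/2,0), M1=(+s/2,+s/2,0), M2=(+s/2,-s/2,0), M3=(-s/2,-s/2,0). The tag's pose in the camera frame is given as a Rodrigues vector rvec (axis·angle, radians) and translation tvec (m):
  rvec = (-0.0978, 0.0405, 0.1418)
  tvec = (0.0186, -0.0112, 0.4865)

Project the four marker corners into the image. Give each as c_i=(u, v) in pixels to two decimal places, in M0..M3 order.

c0=(241.57, 318.08) c1=(395.01, 348.13) c2=(414.59, 144.07) c3=(264.63, 117.22)

Intrinsics K: fx=586.3, fy=788.8, cx=306.2, cy=248.7
Marker side s = 0.127 m; corners in marker frame (Z=0):
  M0 = (-0.0635, +0.0635, 0)
  M1 = (+0.0635, +0.0635, 0)
  M2 = (+0.0635, -0.0635, 0)
  M3 = (-0.0635, -0.0635, 0)
rvec = (-0.0978, 0.0405, 0.1418), |rvec| = θ = 0.17695 rad = 10.139°
Rodrigues: sinθ=0.17603, 1−cosθ=0.01562; R = I + sinθ·[k]× + (1−cosθ)·[k]×²:
    [+0.98915 -0.14304 +0.03337]
    [+0.13909 +0.98520 +0.10015]
    [-0.04720 -0.09443 +0.99441]
t = (0.0186, -0.0112, 0.4865) m
M0: Pc = R·M0+t = (-0.05329, +0.04253, +0.48350); u = 586.3·(-0.05329)/0.48350 + 306.2 = 241.5749, v = 788.8·(+0.04253)/0.48350 + 248.7 = 318.0822
M1: Pc = R·M1+t = (+0.07233, +0.06019, +0.47751); u = 586.3·(+0.07233)/0.47751 + 306.2 = 395.0076, v = 788.8·(+0.06019)/0.47751 + 248.7 = 348.1326
M2: Pc = R·M2+t = (+0.09049, -0.06493, +0.48950); u = 586.3·(+0.09049)/0.48950 + 306.2 = 414.5899, v = 788.8·(-0.06493)/0.48950 + 248.7 = 144.0714
M3: Pc = R·M3+t = (-0.03513, -0.08259, +0.49549); u = 586.3·(-0.03513)/0.49549 + 306.2 = 264.6337, v = 788.8·(-0.08259)/0.49549 + 248.7 = 117.2173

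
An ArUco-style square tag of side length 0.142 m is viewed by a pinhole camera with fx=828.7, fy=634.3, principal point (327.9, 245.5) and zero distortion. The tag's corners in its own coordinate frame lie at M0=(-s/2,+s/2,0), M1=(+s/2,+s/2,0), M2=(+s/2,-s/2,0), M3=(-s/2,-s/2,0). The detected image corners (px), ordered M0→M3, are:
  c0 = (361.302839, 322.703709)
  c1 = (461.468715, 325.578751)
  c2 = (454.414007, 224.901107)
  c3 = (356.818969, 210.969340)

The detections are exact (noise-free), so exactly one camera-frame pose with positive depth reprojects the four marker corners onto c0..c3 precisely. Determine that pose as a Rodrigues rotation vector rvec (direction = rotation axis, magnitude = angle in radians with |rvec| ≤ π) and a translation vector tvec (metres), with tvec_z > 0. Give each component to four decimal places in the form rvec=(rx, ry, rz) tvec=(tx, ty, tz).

Intrinsics K: fx=828.7, fy=634.3, cx=327.9, cy=245.5
Marker side s = 0.142 m; corners in marker frame (Z=0):
  M0 = (-0.0710, +0.0710, 0)
  M1 = (+0.0710, +0.0710, 0)
  M2 = (+0.0710, -0.0710, 0)
  M3 = (-0.0710, -0.0710, 0)
Detected image corners:
  c0 = (361.302839, 322.703709) px
  c1 = (461.468715, 325.578751) px
  c2 = (454.414007, 224.901107) px
  c3 = (356.818969, 210.969340) px
Planar DLT: solve 8×8 A·h = b for H (H[2,2]=1):
  H  [+1003.01990 -51.58489 +411.09120]
  H  [+263.38249 +684.34989 +270.40674]
  H  [+0.75110 -0.22692 +1.00000]
B = K⁻¹H; ‖b₁‖=1.188913, ‖b₂‖=1.188913; λ = 2/(‖b₁‖+‖b₂‖) = 0.841104, sign → tz>0 ⇒ λ=+0.841104
r₁ = λ·B[:,0] = (+0.76806,+0.10474,+0.63175); r₂ = λ·B[:,1] = (+0.02316,+0.98134,-0.19086)
r₃ = r₁×r₂ = (-0.63996,+0.16123,+0.75131); SVD([r₁ r₂ r₃]) → R = UVᵀ:
  R  [+0.76806 +0.02316 -0.63996]
  R  [+0.10474 +0.98134 +0.16123]
  R  [+0.63175 -0.19086 +0.75131]
t = (+0.08444, +0.03303, +0.84110) m
tr R = 2.500712; θ = arccos((tr R − 1)/2) = 0.722196 rad = 41.379°
axis k = ((R−Rᵀ)₃₂, (R−Rᵀ)₁₃, (R−Rᵀ)₂₁) / (2 sinθ) = (-0.266317, -0.961908, +0.061704)
rvec = θ·k = (-0.192333, -0.694687, +0.044563)

rvec=(-0.1923, -0.6947, 0.0446) tvec=(0.0844, 0.0330, 0.8411)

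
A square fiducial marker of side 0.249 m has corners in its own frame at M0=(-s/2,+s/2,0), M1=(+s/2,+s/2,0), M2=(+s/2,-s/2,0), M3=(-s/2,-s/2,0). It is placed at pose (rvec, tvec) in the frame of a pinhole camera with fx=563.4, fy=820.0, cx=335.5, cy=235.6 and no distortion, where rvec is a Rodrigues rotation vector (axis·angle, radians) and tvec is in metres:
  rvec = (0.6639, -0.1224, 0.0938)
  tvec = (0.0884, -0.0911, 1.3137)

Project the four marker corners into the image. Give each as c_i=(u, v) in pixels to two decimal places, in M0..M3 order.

c0=(314.82, 235.93) c1=(413.90, 242.83) c2=(437.40, 116.27) c3=(326.72, 104.81)

Intrinsics K: fx=563.4, fy=820.0, cx=335.5, cy=235.6
Marker side s = 0.249 m; corners in marker frame (Z=0):
  M0 = (-0.1245, +0.1245, 0)
  M1 = (+0.1245, +0.1245, 0)
  M2 = (+0.1245, -0.1245, 0)
  M3 = (-0.1245, -0.1245, 0)
rvec = (0.6639, -0.1224, 0.0938), |rvec| = θ = 0.68157 rad = 39.051°
Rodrigues: sinθ=0.63002, 1−cosθ=0.22342; R = I + sinθ·[k]× + (1−cosθ)·[k]×²:
    [+0.98856 -0.12579 -0.08319]
    [+0.04762 +0.78379 -0.61920]
    [+0.14309 +0.60816 +0.78081]
t = (0.0884, -0.0911, 1.3137) m
M0: Pc = R·M0+t = (-0.05034, +0.00055, +1.37160); u = 563.4·(-0.05034)/1.37160 + 335.5 = 314.8237, v = 820.0·(+0.00055)/1.37160 + 235.6 = 235.9303
M1: Pc = R·M1+t = (+0.19582, +0.01241, +1.40723); u = 563.4·(+0.19582)/1.40723 + 335.5 = 413.8969, v = 820.0·(+0.01241)/1.40723 + 235.6 = 242.8317
M2: Pc = R·M2+t = (+0.22714, -0.18275, +1.25580); u = 563.4·(+0.22714)/1.25580 + 335.5 = 437.4022, v = 820.0·(-0.18275)/1.25580 + 235.6 = 116.2680
M3: Pc = R·M3+t = (-0.01902, -0.19461, +1.22017); u = 563.4·(-0.01902)/1.22017 + 335.5 = 326.7197, v = 820.0·(-0.19461)/1.22017 + 235.6 = 104.8144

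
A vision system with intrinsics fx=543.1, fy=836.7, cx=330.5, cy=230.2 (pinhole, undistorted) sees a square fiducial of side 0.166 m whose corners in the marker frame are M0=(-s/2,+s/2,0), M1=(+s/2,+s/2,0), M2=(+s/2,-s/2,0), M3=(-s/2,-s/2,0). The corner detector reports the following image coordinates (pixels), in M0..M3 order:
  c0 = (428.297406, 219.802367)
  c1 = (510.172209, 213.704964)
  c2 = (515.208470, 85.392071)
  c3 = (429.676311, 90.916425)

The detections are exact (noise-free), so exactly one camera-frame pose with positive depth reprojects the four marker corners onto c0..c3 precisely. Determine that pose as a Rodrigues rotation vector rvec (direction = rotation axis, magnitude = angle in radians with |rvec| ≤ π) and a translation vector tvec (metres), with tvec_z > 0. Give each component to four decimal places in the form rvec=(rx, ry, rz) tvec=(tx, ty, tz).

rvec=(0.2846, -0.0479, -0.0422) tvec=(0.2751, -0.0971, 1.0639)

Intrinsics K: fx=543.1, fy=836.7, cx=330.5, cy=230.2
Marker side s = 0.166 m; corners in marker frame (Z=0):
  M0 = (-0.0830, +0.0830, 0)
  M1 = (+0.0830, +0.0830, 0)
  M2 = (+0.0830, -0.0830, 0)
  M3 = (-0.0830, -0.0830, 0)
Detected image corners:
  c0 = (428.297406, 219.802367) px
  c1 = (510.172209, 213.704964) px
  c2 = (515.208470, 85.392071) px
  c3 = (429.676311, 90.916425) px
Planar DLT: solve 8×8 A·h = b for H (H[2,2]=1):
  H  [+522.26659 +105.27509 +470.93816]
  H  [-29.12727 +815.04506 +153.85730]
  H  [+0.03880 +0.26471 +1.00000]
B = K⁻¹H; ‖b₁‖=0.939929, ‖b₂‖=0.939929; λ = 2/(‖b₁‖+‖b₂‖) = 1.063910, sign → tz>0 ⇒ λ=+1.063910
r₁ = λ·B[:,0] = (+0.99797,-0.04840,+0.04128); r₂ = λ·B[:,1] = (+0.03485,+0.95889,+0.28162)
r₃ = r₁×r₂ = (-0.05322,-0.27961,+0.95864); SVD([r₁ r₂ r₃]) → R = UVᵀ:
  R  [+0.99797 +0.03485 -0.05322]
  R  [-0.04840 +0.95889 -0.27961]
  R  [+0.04128 +0.28162 +0.95864]
t = (+0.27511, -0.09707, +1.06391) m
tr R = 2.915504; θ = arccos((tr R − 1)/2) = 0.291716 rad = 16.714°
axis k = ((R−Rᵀ)₃₂, (R−Rᵀ)₁₃, (R−Rᵀ)₂₁) / (2 sinθ) = (+0.975736, -0.164296, -0.144727)
rvec = θ·k = (+0.284638, -0.047928, -0.042219)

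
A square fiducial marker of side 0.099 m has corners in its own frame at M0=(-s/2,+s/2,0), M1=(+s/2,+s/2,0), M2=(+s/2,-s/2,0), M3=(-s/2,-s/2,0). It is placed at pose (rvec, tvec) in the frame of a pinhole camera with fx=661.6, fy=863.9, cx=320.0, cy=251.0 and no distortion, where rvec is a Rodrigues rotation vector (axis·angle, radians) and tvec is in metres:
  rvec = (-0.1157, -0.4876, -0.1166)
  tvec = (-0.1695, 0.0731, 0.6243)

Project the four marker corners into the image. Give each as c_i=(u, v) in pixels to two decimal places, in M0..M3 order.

c0=(91.60, 433.54) c1=(197.47, 409.11) c2=(185.03, 277.64) c3=(79.63, 291.57)

Intrinsics K: fx=661.6, fy=863.9, cx=320.0, cy=251.0
Marker side s = 0.099 m; corners in marker frame (Z=0):
  M0 = (-0.0495, +0.0495, 0)
  M1 = (+0.0495, +0.0495, 0)
  M2 = (+0.0495, -0.0495, 0)
  M3 = (-0.0495, -0.0495, 0)
rvec = (-0.1157, -0.4876, -0.1166), |rvec| = θ = 0.51452 rad = 29.480°
Rodrigues: sinθ=0.49212, 1−cosθ=0.12947; R = I + sinθ·[k]× + (1−cosθ)·[k]×²:
    [+0.87707 +0.13911 -0.45977]
    [-0.08393 +0.98680 +0.13847]
    [+0.47297 -0.08286 +0.87718]
t = (-0.1695, 0.0731, 0.6243) m
M0: Pc = R·M0+t = (-0.20603, +0.12610, +0.59679); u = 661.6·(-0.20603)/0.59679 + 320.0 = 91.5955, v = 863.9·(+0.12610)/0.59679 + 251.0 = 433.5426
M1: Pc = R·M1+t = (-0.11920, +0.11779, +0.64361); u = 661.6·(-0.11920)/0.64361 + 320.0 = 197.4695, v = 863.9·(+0.11779)/0.64361 + 251.0 = 409.1091
M2: Pc = R·M2+t = (-0.13297, +0.02010, +0.65181); u = 661.6·(-0.13297)/0.65181 + 320.0 = 185.0325, v = 863.9·(+0.02010)/0.65181 + 251.0 = 277.6382
M3: Pc = R·M3+t = (-0.21980, +0.02841, +0.60499); u = 661.6·(-0.21980)/0.60499 + 320.0 = 79.6314, v = 863.9·(+0.02841)/0.60499 + 251.0 = 291.5652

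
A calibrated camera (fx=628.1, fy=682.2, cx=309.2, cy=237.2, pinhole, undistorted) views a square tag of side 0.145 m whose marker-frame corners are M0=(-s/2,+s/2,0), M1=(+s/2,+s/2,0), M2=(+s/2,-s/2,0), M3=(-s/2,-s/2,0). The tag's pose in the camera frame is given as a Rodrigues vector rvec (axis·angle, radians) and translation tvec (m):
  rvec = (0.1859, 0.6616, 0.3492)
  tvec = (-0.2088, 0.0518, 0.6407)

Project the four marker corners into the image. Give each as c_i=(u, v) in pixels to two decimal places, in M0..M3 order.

Intrinsics K: fx=628.1, fy=682.2, cx=309.2, cy=237.2
Marker side s = 0.145 m; corners in marker frame (Z=0):
  M0 = (-0.0725, +0.0725, 0)
  M1 = (+0.0725, +0.0725, 0)
  M2 = (+0.0725, -0.0725, 0)
  M3 = (-0.0725, -0.0725, 0)
rvec = (0.1859, 0.6616, 0.3492), |rvec| = θ = 0.77085 rad = 44.167°
Rodrigues: sinθ=0.69675, 1−cosθ=0.28268; R = I + sinθ·[k]× + (1−cosθ)·[k]×²:
    [+0.73376 -0.25712 +0.62888]
    [+0.37414 +0.92555 -0.05812]
    [-0.56712 +0.27794 +0.77533]
t = (-0.2088, 0.0518, 0.6407) m
M0: Pc = R·M0+t = (-0.28064, +0.09178, +0.70197); u = 628.1·(-0.28064)/0.70197 + 309.2 = 58.0923, v = 682.2·(+0.09178)/0.70197 + 237.2 = 326.3929
M1: Pc = R·M1+t = (-0.17424, +0.14603, +0.61973); u = 628.1·(-0.17424)/0.61973 + 309.2 = 132.6042, v = 682.2·(+0.14603)/0.61973 + 237.2 = 397.9461
M2: Pc = R·M2+t = (-0.13696, +0.01182, +0.57943); u = 628.1·(-0.13696)/0.57943 + 309.2 = 160.7353, v = 682.2·(+0.01182)/0.57943 + 237.2 = 251.1197
M3: Pc = R·M3+t = (-0.24336, -0.04243, +0.66167); u = 628.1·(-0.24336)/0.66167 + 309.2 = 78.1889, v = 682.2·(-0.04243)/0.66167 + 237.2 = 193.4558

c0=(58.09, 326.39) c1=(132.60, 397.95) c2=(160.74, 251.12) c3=(78.19, 193.46)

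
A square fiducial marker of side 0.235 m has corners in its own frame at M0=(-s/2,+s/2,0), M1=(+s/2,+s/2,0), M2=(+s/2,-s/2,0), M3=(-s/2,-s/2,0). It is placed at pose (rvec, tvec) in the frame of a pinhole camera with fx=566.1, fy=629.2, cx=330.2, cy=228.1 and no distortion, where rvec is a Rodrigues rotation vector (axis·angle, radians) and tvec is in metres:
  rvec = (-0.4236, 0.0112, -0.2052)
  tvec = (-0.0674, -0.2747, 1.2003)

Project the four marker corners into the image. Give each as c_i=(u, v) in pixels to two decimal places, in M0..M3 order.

Intrinsics K: fx=566.1, fy=629.2, cx=330.2, cy=228.1
Marker side s = 0.235 m; corners in marker frame (Z=0):
  M0 = (-0.1175, +0.1175, 0)
  M1 = (+0.1175, +0.1175, 0)
  M2 = (+0.1175, -0.1175, 0)
  M3 = (-0.1175, -0.1175, 0)
rvec = (-0.4236, 0.0112, -0.2052), |rvec| = θ = 0.47082 rad = 26.976°
Rodrigues: sinθ=0.45362, 1−cosθ=0.10880; R = I + sinθ·[k]× + (1−cosθ)·[k]×²:
    [+0.97927 +0.19537 +0.05346]
    [-0.20003 +0.89126 +0.40699]
    [+0.03187 -0.40925 +0.91187]
t = (-0.0674, -0.2747, 1.2003) m
M0: Pc = R·M0+t = (-0.15951, -0.14647, +1.14847); u = 566.1·(-0.15951)/1.14847 + 330.2 = 251.5757, v = 629.2·(-0.14647)/1.14847 + 228.1 = 147.8530
M1: Pc = R·M1+t = (+0.07062, -0.19348, +1.15596); u = 566.1·(+0.07062)/1.15596 + 330.2 = 364.7847, v = 629.2·(-0.19348)/1.15596 + 228.1 = 122.7864
M2: Pc = R·M2+t = (+0.02471, -0.40293, +1.25213); u = 566.1·(+0.02471)/1.25213 + 330.2 = 341.3707, v = 629.2·(-0.40293)/1.25213 + 228.1 = 25.6282
M3: Pc = R·M3+t = (-0.20542, -0.35592, +1.24464); u = 566.1·(-0.20542)/1.24464 + 330.2 = 236.7685, v = 629.2·(-0.35592)/1.24464 + 228.1 = 48.1732

c0=(251.58, 147.85) c1=(364.78, 122.79) c2=(341.37, 25.63) c3=(236.77, 48.17)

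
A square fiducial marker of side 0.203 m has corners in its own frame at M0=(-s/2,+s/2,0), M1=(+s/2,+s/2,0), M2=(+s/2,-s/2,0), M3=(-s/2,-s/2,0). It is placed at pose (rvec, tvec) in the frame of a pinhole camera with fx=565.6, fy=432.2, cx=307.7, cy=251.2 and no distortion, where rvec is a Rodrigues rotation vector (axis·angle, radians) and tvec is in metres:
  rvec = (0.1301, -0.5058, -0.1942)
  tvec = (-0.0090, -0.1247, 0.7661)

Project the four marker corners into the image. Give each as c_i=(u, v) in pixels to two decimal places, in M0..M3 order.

c0=(245.82, 248.89) c1=(371.30, 226.31) c2=(352.12, 117.96) c3=(217.82, 126.98)

Intrinsics K: fx=565.6, fy=432.2, cx=307.7, cy=251.2
Marker side s = 0.203 m; corners in marker frame (Z=0):
  M0 = (-0.1015, +0.1015, 0)
  M1 = (+0.1015, +0.1015, 0)
  M2 = (+0.1015, -0.1015, 0)
  M3 = (-0.1015, -0.1015, 0)
rvec = (0.1301, -0.5058, -0.1942), |rvec| = θ = 0.55720 rad = 31.925°
Rodrigues: sinθ=0.52881, 1−cosθ=0.15126; R = I + sinθ·[k]× + (1−cosθ)·[k]×²:
    [+0.85698 +0.15225 -0.49234]
    [-0.21637 +0.97338 -0.07562]
    [+0.46772 +0.17133 +0.86711]
t = (-0.0090, -0.1247, 0.7661) m
M0: Pc = R·M0+t = (-0.08053, -0.00394, +0.73602); u = 565.6·(-0.08053)/0.73602 + 307.7 = 245.8150, v = 432.2·(-0.00394)/0.73602 + 251.2 = 248.8859
M1: Pc = R·M1+t = (+0.09344, -0.04786, +0.83096); u = 565.6·(+0.09344)/0.83096 + 307.7 = 371.2984, v = 432.2·(-0.04786)/0.83096 + 251.2 = 226.3055
M2: Pc = R·M2+t = (+0.06253, -0.24546, +0.79618); u = 565.6·(+0.06253)/0.79618 + 307.7 = 352.1213, v = 432.2·(-0.24546)/0.79618 + 251.2 = 117.9551
M3: Pc = R·M3+t = (-0.11144, -0.20154, +0.70124); u = 565.6·(-0.11144)/0.70124 + 307.7 = 217.8177, v = 432.2·(-0.20154)/0.70124 + 251.2 = 126.9848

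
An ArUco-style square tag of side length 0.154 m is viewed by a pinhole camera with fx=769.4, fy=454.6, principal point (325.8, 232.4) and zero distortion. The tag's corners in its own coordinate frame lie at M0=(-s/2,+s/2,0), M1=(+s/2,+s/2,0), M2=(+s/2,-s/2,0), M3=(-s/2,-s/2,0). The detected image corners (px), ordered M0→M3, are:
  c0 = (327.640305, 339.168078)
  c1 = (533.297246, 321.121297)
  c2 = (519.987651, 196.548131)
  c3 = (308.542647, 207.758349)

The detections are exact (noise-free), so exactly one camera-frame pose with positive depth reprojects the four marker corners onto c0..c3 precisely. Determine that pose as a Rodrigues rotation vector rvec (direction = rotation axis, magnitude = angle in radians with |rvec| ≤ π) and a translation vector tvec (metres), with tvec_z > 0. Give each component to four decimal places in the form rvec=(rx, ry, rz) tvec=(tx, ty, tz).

Intrinsics K: fx=769.4, fy=454.6, cx=325.8, cy=232.4
Marker side s = 0.154 m; corners in marker frame (Z=0):
  M0 = (-0.0770, +0.0770, 0)
  M1 = (+0.0770, +0.0770, 0)
  M2 = (+0.0770, -0.0770, 0)
  M3 = (-0.0770, -0.0770, 0)
Detected image corners:
  c0 = (327.640305, 339.168078) px
  c1 = (533.297246, 321.121297) px
  c2 = (519.987651, 196.548131) px
  c3 = (308.542647, 207.758349) px
Planar DLT: solve 8×8 A·h = b for H (H[2,2]=1):
  H  [+1507.83714 +168.85784 +425.38605]
  H  [+1.68395 +870.92448 +266.69246]
  H  [+0.36421 +0.15192 +1.00000]
B = K⁻¹H; ‖b₁‖=1.850919, ‖b₂‖=1.850919; λ = 2/(‖b₁‖+‖b₂‖) = 0.540272, sign → tz>0 ⇒ λ=+0.540272
r₁ = λ·B[:,0] = (+0.97548,-0.09859,+0.19677); r₂ = λ·B[:,1] = (+0.08382,+0.99310,+0.08208)
r₃ = r₁×r₂ = (-0.20351,-0.06357,+0.97701); SVD([r₁ r₂ r₃]) → R = UVᵀ:
  R  [+0.97548 +0.08382 -0.20351]
  R  [-0.09859 +0.99310 -0.06357]
  R  [+0.19677 +0.08208 +0.97701]
t = (+0.06993, +0.04076, +0.54027) m
tr R = 2.945582; θ = arccos((tr R − 1)/2) = 0.233808 rad = 13.396°
axis k = ((R−Rᵀ)₃₂, (R−Rᵀ)₁₃, (R−Rᵀ)₂₁) / (2 sinθ) = (+0.314334, -0.863845, -0.393657)
rvec = θ·k = (+0.073494, -0.201974, -0.092040)

rvec=(0.0735, -0.2020, -0.0920) tvec=(0.0699, 0.0408, 0.5403)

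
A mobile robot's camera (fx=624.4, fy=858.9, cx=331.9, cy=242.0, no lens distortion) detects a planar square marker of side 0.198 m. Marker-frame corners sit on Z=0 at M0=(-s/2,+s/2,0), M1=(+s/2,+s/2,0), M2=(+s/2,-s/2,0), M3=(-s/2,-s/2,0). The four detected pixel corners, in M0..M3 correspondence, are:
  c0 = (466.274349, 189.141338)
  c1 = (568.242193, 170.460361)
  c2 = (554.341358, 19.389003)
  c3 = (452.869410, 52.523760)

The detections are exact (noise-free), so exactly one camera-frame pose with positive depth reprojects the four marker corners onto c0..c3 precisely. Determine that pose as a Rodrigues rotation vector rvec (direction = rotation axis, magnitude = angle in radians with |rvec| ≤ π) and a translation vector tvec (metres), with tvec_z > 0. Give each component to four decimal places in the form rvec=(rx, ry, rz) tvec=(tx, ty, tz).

rvec=(0.0943, 0.6272, -0.1245) tvec=(0.3328, -0.1830, 1.1805)

Intrinsics K: fx=624.4, fy=858.9, cx=331.9, cy=242.0
Marker side s = 0.198 m; corners in marker frame (Z=0):
  M0 = (-0.0990, +0.0990, 0)
  M1 = (+0.0990, +0.0990, 0)
  M2 = (+0.0990, -0.0990, 0)
  M3 = (-0.0990, -0.0990, 0)
Detected image corners:
  c0 = (466.274349, 189.141338) px
  c1 = (568.242193, 170.460361) px
  c2 = (554.341358, 19.389003) px
  c3 = (452.869410, 52.523760) px
Planar DLT: solve 8×8 A·h = b for H (H[2,2]=1):
  H  [+258.60980 +90.56823 +507.94378]
  H  [-184.61600 +729.26230 +108.82200]
  H  [-0.49984 +0.04247 +1.00000]
B = K⁻¹H; ‖b₁‖=0.847078, ‖b₂‖=0.847078; λ = 2/(‖b₁‖+‖b₂‖) = 1.180529, sign → tz>0 ⇒ λ=+1.180529
r₁ = λ·B[:,0] = (+0.80260,-0.08749,-0.59007); r₂ = λ·B[:,1] = (+0.14459,+0.98822,+0.05013)
r₃ = r₁×r₂ = (+0.57873,-0.12555,+0.80579); SVD([r₁ r₂ r₃]) → R = UVᵀ:
  R  [+0.80260 +0.14459 +0.57873]
  R  [-0.08749 +0.98822 -0.12555]
  R  [-0.59007 +0.05013 +0.80579]
t = (+0.33284, -0.18305, +1.18053) m
tr R = 2.596611; θ = arccos((tr R − 1)/2) = 0.646320 rad = 37.031°
axis k = ((R−Rᵀ)₃₂, (R−Rᵀ)₁₃, (R−Rᵀ)₂₁) / (2 sinθ) = (+0.145857, +0.970362, -0.192675)
rvec = θ·k = (+0.094270, +0.627164, -0.124530)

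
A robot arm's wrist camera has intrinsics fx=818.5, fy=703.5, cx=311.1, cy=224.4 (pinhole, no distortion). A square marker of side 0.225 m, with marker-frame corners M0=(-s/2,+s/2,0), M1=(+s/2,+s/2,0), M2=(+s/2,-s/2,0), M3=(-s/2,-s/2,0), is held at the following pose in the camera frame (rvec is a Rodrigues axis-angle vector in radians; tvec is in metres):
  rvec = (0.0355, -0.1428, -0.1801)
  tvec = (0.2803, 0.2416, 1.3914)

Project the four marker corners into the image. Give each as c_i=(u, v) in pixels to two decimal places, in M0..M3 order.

c0=(424.02, 414.16) c1=(548.50, 389.70) c2=(527.20, 279.93) c3=(401.26, 302.09)

Intrinsics K: fx=818.5, fy=703.5, cx=311.1, cy=224.4
Marker side s = 0.225 m; corners in marker frame (Z=0):
  M0 = (-0.1125, +0.1125, 0)
  M1 = (+0.1125, +0.1125, 0)
  M2 = (+0.1125, -0.1125, 0)
  M3 = (-0.1125, -0.1125, 0)
rvec = (0.0355, -0.1428, -0.1801), |rvec| = θ = 0.23257 rad = 13.325°
Rodrigues: sinθ=0.23048, 1−cosθ=0.02692; R = I + sinθ·[k]× + (1−cosθ)·[k]×²:
    [+0.97370 +0.17596 -0.14470]
    [-0.18100 +0.98323 -0.02238]
    [+0.13833 +0.04798 +0.98922]
t = (0.2803, 0.2416, 1.3914) m
M0: Pc = R·M0+t = (+0.19055, +0.37258, +1.38124); u = 818.5·(+0.19055)/1.38124 + 311.1 = 424.0192, v = 703.5·(+0.37258)/1.38124 + 224.4 = 414.1629
M1: Pc = R·M1+t = (+0.40964, +0.33185, +1.41236); u = 818.5·(+0.40964)/1.41236 + 311.1 = 548.4954, v = 703.5·(+0.33185)/1.41236 + 224.4 = 389.6953
M2: Pc = R·M2+t = (+0.37005, +0.11062, +1.40156); u = 818.5·(+0.37005)/1.40156 + 311.1 = 527.2036, v = 703.5·(+0.11062)/1.40156 + 224.4 = 279.9265
M3: Pc = R·M3+t = (+0.15096, +0.15135, +1.37044); u = 818.5·(+0.15096)/1.37044 + 311.1 = 401.2632, v = 703.5·(+0.15135)/1.37044 + 224.4 = 302.0938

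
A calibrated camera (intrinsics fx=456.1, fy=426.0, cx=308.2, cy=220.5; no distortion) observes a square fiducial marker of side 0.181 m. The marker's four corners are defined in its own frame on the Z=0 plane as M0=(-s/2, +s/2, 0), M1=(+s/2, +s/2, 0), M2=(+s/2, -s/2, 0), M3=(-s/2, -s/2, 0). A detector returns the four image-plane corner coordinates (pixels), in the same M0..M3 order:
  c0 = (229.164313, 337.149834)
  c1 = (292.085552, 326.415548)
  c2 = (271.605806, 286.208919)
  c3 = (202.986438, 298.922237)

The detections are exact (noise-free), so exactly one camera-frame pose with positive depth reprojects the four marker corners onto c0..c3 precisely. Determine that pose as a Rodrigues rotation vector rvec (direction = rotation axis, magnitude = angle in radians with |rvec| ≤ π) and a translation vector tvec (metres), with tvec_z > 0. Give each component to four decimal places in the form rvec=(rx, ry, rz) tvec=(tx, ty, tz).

Intrinsics K: fx=456.1, fy=426.0, cx=308.2, cy=220.5
Marker side s = 0.181 m; corners in marker frame (Z=0):
  M0 = (-0.0905, +0.0905, 0)
  M1 = (+0.0905, +0.0905, 0)
  M2 = (+0.0905, -0.0905, 0)
  M3 = (-0.0905, -0.0905, 0)
Detected image corners:
  c0 = (229.164313, 337.149834) px
  c1 = (292.085552, 326.415548) px
  c2 = (271.605806, 286.208919) px
  c3 = (202.986438, 298.922237) px
Planar DLT: solve 8×8 A·h = b for H (H[2,2]=1):
  H  [+332.08039 +259.06506 +249.14658]
  H  [-102.81798 +379.61903 +313.16587]
  H  [-0.12270 +0.52218 +1.00000]
B = K⁻¹H; ‖b₁‖=0.839288, ‖b₂‖=0.839288; λ = 2/(‖b₁‖+‖b₂‖) = 1.191486, sign → tz>0 ⇒ λ=+1.191486
r₁ = λ·B[:,0] = (+0.96629,-0.21190,-0.14620); r₂ = λ·B[:,1] = (+0.25635,+0.73972,+0.62217)
r₃ = r₁×r₂ = (-0.02369,-0.63867,+0.76911); SVD([r₁ r₂ r₃]) → R = UVᵀ:
  R  [+0.96629 +0.25635 -0.02369]
  R  [-0.21190 +0.73972 -0.63867]
  R  [-0.14620 +0.62217 +0.76911]
t = (-0.15427, +0.25918, +1.19149) m
tr R = 2.475131; θ = arccos((tr R − 1)/2) = 0.741338 rad = 42.476°
axis k = ((R−Rᵀ)₃₂, (R−Rᵀ)₁₃, (R−Rᵀ)₂₁) / (2 sinθ) = (+0.933576, +0.090706, -0.346709)
rvec = θ·k = (+0.692096, +0.067244, -0.257029)

rvec=(0.6921, 0.0672, -0.2570) tvec=(-0.1543, 0.2592, 1.1915)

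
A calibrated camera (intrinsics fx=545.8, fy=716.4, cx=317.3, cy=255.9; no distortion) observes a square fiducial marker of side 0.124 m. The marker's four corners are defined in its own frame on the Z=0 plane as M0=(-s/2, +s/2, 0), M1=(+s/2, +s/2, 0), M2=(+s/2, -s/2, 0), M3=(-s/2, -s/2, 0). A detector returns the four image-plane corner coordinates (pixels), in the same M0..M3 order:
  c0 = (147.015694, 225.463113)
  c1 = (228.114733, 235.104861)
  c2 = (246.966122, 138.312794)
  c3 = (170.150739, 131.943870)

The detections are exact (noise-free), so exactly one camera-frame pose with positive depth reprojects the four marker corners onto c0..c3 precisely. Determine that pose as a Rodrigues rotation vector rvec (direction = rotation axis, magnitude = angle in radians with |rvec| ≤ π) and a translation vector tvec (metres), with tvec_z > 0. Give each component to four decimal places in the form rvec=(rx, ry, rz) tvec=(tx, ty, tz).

Intrinsics K: fx=545.8, fy=716.4, cx=317.3, cy=255.9
Marker side s = 0.124 m; corners in marker frame (Z=0):
  M0 = (-0.0620, +0.0620, 0)
  M1 = (+0.0620, +0.0620, 0)
  M2 = (+0.0620, -0.0620, 0)
  M3 = (-0.0620, -0.0620, 0)
Detected image corners:
  c0 = (147.015694, 225.463113) px
  c1 = (228.114733, 235.104861) px
  c2 = (246.966122, 138.312794) px
  c3 = (170.150739, 131.943870) px
Planar DLT: solve 8×8 A·h = b for H (H[2,2]=1):
  H  [+589.61166 -268.60002 +197.81133]
  H  [+21.15873 +675.82304 +181.17260]
  H  [-0.23530 -0.50009 +1.00000]
B = K⁻¹H; ‖b₁‖=1.244794, ‖b₂‖=1.244794; λ = 2/(‖b₁‖+‖b₂‖) = 0.803346, sign → tz>0 ⇒ λ=+0.803346
r₁ = λ·B[:,0] = (+0.97772,+0.09125,-0.18903); r₂ = λ·B[:,1] = (-0.16179,+0.90135,-0.40174)
r₃ = r₁×r₂ = (+0.13372,+0.42338,+0.89603); SVD([r₁ r₂ r₃]) → R = UVᵀ:
  R  [+0.97772 -0.16179 +0.13372]
  R  [+0.09125 +0.90135 +0.42338]
  R  [-0.18903 -0.40174 +0.89603]
t = (-0.17587, -0.08380, +0.80335) m
tr R = 2.775101; θ = arccos((tr R − 1)/2) = 0.478796 rad = 27.433°
axis k = ((R−Rᵀ)₃₂, (R−Rᵀ)₁₃, (R−Rᵀ)₂₁) / (2 sinθ) = (-0.895483, +0.350277, +0.274620)
rvec = θ·k = (-0.428753, +0.167711, +0.131487)

rvec=(-0.4288, 0.1677, 0.1315) tvec=(-0.1759, -0.0838, 0.8033)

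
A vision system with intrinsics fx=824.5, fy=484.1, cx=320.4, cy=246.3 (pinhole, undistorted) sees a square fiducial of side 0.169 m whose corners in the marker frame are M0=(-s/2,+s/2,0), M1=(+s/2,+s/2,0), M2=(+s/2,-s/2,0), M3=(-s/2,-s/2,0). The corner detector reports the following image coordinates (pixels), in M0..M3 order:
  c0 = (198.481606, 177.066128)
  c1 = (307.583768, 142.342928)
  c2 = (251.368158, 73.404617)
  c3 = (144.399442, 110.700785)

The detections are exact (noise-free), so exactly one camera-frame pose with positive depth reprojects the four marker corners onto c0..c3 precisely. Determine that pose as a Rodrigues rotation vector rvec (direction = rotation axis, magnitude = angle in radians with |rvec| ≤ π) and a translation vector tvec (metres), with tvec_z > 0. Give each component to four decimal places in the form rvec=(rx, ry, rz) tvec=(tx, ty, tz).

Intrinsics K: fx=824.5, fy=484.1, cx=320.4, cy=246.3
Marker side s = 0.169 m; corners in marker frame (Z=0):
  M0 = (-0.0845, +0.0845, 0)
  M1 = (+0.0845, +0.0845, 0)
  M2 = (+0.0845, -0.0845, 0)
  M3 = (-0.0845, -0.0845, 0)
Detected image corners:
  c0 = (198.481606, 177.066128) px
  c1 = (307.583768, 142.342928) px
  c2 = (251.368158, 73.404617) px
  c3 = (144.399442, 110.700785) px
Planar DLT: solve 8×8 A·h = b for H (H[2,2]=1):
  H  [+588.33797 +325.85478 +224.42365]
  H  [-241.50820 +399.96623 +126.21782]
  H  [-0.22587 -0.00155 +1.00000]
B = K⁻¹H; ‖b₁‖=0.916839, ‖b₂‖=0.916839; λ = 2/(‖b₁‖+‖b₂‖) = 1.090704, sign → tz>0 ⇒ λ=+1.090704
r₁ = λ·B[:,0] = (+0.87403,-0.41879,-0.24636); r₂ = λ·B[:,1] = (+0.43172,+0.90201,-0.00169)
r₃ = r₁×r₂ = (+0.22292,-0.10488,+0.96918); SVD([r₁ r₂ r₃]) → R = UVᵀ:
  R  [+0.87403 +0.43172 +0.22292]
  R  [-0.41879 +0.90201 -0.10488]
  R  [-0.24636 -0.00169 +0.96918]
t = (-0.12696, -0.27055, +1.09070) m
tr R = 2.745211; θ = arccos((tr R − 1)/2) = 0.510285 rad = 29.237°
axis k = ((R−Rᵀ)₃₂, (R−Rᵀ)₁₃, (R−Rᵀ)₂₁) / (2 sinθ) = (+0.105634, +0.480401, -0.870664)
rvec = θ·k = (+0.053903, +0.245141, -0.444287)

rvec=(0.0539, 0.2451, -0.4443) tvec=(-0.1270, -0.2706, 1.0907)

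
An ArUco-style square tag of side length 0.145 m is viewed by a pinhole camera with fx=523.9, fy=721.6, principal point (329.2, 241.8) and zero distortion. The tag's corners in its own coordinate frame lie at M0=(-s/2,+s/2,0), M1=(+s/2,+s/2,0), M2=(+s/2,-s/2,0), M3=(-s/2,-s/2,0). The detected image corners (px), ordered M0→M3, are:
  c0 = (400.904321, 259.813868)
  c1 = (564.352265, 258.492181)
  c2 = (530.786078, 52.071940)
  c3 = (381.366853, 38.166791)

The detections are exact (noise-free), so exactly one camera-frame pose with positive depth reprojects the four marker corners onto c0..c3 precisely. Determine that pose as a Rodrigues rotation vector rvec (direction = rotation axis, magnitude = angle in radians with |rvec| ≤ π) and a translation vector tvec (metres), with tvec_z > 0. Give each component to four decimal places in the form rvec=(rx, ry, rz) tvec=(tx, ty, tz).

rvec=(-0.3262, -0.2272, -0.0374) tvec=(0.1208, -0.0585, 0.4444)

Intrinsics K: fx=523.9, fy=721.6, cx=329.2, cy=241.8
Marker side s = 0.145 m; corners in marker frame (Z=0):
  M0 = (-0.0725, +0.0725, 0)
  M1 = (+0.0725, +0.0725, 0)
  M2 = (+0.0725, -0.0725, 0)
  M3 = (-0.0725, -0.0725, 0)
Detected image corners:
  c0 = (400.904321, 259.813868) px
  c1 = (564.352265, 258.492181) px
  c2 = (530.786078, 52.071940) px
  c3 = (381.366853, 38.166791) px
Planar DLT: solve 8×8 A·h = b for H (H[2,2]=1):
  H  [+1316.39071 -146.10954 +471.57338]
  H  [+123.87362 +1366.85083 +146.78085]
  H  [+0.51137 -0.70527 +1.00000]
B = K⁻¹H; ‖b₁‖=2.250225, ‖b₂‖=2.250225; λ = 2/(‖b₁‖+‖b₂‖) = 0.444400, sign → tz>0 ⇒ λ=+0.444400
r₁ = λ·B[:,0] = (+0.97384,+0.00014,+0.22725); r₂ = λ·B[:,1] = (+0.07300,+0.94680,-0.31342)
r₃ = r₁×r₂ = (-0.21521,+0.32181,+0.92202); SVD([r₁ r₂ r₃]) → R = UVᵀ:
  R  [+0.97384 +0.07300 -0.21521]
  R  [+0.00014 +0.94680 +0.32181]
  R  [+0.22725 -0.31342 +0.92202]
t = (+0.12077, -0.05852, +0.44440) m
tr R = 2.842661; θ = arccos((tr R − 1)/2) = 0.399307 rad = 22.879°
axis k = ((R−Rᵀ)₃₂, (R−Rᵀ)₁₃, (R−Rᵀ)₂₁) / (2 sinθ) = (-0.816956, -0.569035, -0.093711)
rvec = θ·k = (-0.326216, -0.227220, -0.037420)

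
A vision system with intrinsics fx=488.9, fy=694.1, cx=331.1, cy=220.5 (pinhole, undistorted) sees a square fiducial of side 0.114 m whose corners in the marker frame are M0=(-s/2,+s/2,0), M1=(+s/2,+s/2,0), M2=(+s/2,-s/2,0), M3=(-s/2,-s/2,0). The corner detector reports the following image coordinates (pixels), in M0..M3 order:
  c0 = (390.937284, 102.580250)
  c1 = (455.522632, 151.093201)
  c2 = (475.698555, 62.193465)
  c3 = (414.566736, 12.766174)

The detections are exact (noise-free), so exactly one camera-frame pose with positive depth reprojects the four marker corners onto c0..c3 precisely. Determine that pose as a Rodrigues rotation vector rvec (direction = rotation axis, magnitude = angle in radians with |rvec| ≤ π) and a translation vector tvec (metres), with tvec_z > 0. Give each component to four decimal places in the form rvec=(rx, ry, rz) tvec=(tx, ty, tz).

Intrinsics K: fx=488.9, fy=694.1, cx=331.1, cy=220.5
Marker side s = 0.114 m; corners in marker frame (Z=0):
  M0 = (-0.0570, +0.0570, 0)
  M1 = (+0.0570, +0.0570, 0)
  M2 = (+0.0570, -0.0570, 0)
  M3 = (-0.0570, -0.0570, 0)
Detected image corners:
  c0 = (390.937284, 102.580250) px
  c1 = (455.522632, 151.093201) px
  c2 = (475.698555, 62.193465) px
  c3 = (414.566736, 12.766174) px
Planar DLT: solve 8×8 A·h = b for H (H[2,2]=1):
  H  [+680.07502 -356.16900 +434.94982]
  H  [+454.06110 +752.67542 +81.60929]
  H  [+0.29714 -0.37841 +1.00000]
B = K⁻¹H; ‖b₁‖=1.348061, ‖b₂‖=1.348061; λ = 2/(‖b₁‖+‖b₂‖) = 0.741806, sign → tz>0 ⇒ λ=+0.741806
r₁ = λ·B[:,0] = (+0.88260,+0.41525,+0.22042); r₂ = λ·B[:,1] = (-0.35031,+0.89358,-0.28070)
r₃ = r₁×r₂ = (-0.31352,+0.17053,+0.93414); SVD([r₁ r₂ r₃]) → R = UVᵀ:
  R  [+0.88260 -0.35031 -0.31352]
  R  [+0.41525 +0.89358 +0.17053]
  R  [+0.22042 -0.28070 +0.93414]
t = (+0.15757, -0.14844, +0.74181) m
tr R = 2.710325; θ = arccos((tr R − 1)/2) = 0.544932 rad = 31.222°
axis k = ((R−Rᵀ)₃₂, (R−Rᵀ)₁₃, (R−Rᵀ)₂₁) / (2 sinθ) = (-0.435256, -0.515027, +0.738444)
rvec = θ·k = (-0.237185, -0.280655, +0.402402)

rvec=(-0.2372, -0.2807, 0.4024) tvec=(0.1576, -0.1484, 0.7418)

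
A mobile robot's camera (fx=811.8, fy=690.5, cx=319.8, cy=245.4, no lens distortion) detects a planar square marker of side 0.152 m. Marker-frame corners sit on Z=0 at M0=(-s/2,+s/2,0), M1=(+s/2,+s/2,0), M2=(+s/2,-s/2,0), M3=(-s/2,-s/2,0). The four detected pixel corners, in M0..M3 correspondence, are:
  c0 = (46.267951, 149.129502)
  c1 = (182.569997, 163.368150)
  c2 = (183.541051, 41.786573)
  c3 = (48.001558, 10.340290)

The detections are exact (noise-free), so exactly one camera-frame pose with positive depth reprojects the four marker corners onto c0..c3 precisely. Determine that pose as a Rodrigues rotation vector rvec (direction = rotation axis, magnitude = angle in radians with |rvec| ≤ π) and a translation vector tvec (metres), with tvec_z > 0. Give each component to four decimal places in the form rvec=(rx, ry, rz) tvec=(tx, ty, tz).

Intrinsics K: fx=811.8, fy=690.5, cx=319.8, cy=245.4
Marker side s = 0.152 m; corners in marker frame (Z=0):
  M0 = (-0.0760, +0.0760, 0)
  M1 = (+0.0760, +0.0760, 0)
  M2 = (+0.0760, -0.0760, 0)
  M3 = (-0.0760, -0.0760, 0)
Detected image corners:
  c0 = (46.267951, 149.129502) px
  c1 = (182.569997, 163.368150) px
  c2 = (183.541051, 41.786573) px
  c3 = (48.001558, 10.340290) px
Planar DLT: solve 8×8 A·h = b for H (H[2,2]=1):
  H  [+994.86564 -11.97686 +119.61358]
  H  [+230.12051 +850.14928 +91.77569]
  H  [+0.87454 -0.02821 +1.00000]
B = K⁻¹H; ‖b₁‖=1.241559, ‖b₂‖=1.241559; λ = 2/(‖b₁‖+‖b₂‖) = 0.805439, sign → tz>0 ⇒ λ=+0.805439
r₁ = λ·B[:,0] = (+0.70958,+0.01809,+0.70439); r₂ = λ·B[:,1] = (-0.00293,+0.99974,-0.02272)
r₃ = r₁×r₂ = (-0.70462,+0.01406,+0.70945); SVD([r₁ r₂ r₃]) → R = UVᵀ:
  R  [+0.70958 -0.00293 -0.70462]
  R  [+0.01809 +0.99974 +0.01406]
  R  [+0.70439 -0.02272 +0.70945]
t = (-0.19862, -0.17920, +0.80544) m
tr R = 2.418771; θ = arccos((tr R − 1)/2) = 0.782170 rad = 44.815°
axis k = ((R−Rᵀ)₃₂, (R−Rᵀ)₁₃, (R−Rᵀ)₂₁) / (2 sinθ) = (-0.026089, -0.999548, +0.014913)
rvec = θ·k = (-0.020406, -0.781817, +0.011665)

rvec=(-0.0204, -0.7818, 0.0117) tvec=(-0.1986, -0.1792, 0.8054)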